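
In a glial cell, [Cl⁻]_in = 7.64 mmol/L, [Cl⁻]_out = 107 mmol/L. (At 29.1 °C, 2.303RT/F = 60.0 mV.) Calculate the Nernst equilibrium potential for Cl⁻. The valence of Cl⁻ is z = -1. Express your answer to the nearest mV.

E = (60.0/z) · log₁₀([Cl⁻]_out/[Cl⁻]_in) with z = -1.
For an anion, dividing by z = -1 reverses the sign.
= (60.0/-1) · log₁₀(107/7.64) = -60.00 · log₁₀(14.01)
= -60.00 · (1.1463) = -68.78 mV

-69 mV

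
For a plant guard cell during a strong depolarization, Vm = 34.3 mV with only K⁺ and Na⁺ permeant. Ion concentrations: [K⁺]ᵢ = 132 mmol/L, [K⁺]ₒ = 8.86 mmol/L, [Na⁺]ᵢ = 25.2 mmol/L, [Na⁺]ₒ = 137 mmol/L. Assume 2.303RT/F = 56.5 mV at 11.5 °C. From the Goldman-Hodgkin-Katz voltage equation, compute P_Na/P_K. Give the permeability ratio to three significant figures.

Let α = P_Na/P_K. GHK: Vm = 56.5·log₁₀[(Kₒ + α·Naₒ)/(Kᵢ + α·Naᵢ)].
10^(Vm/56.5) = 10^(34.3/56.5) = 4.0465
So 4.0465·(Kᵢ + α·Naᵢ) = Kₒ + α·Naₒ → α = (4.0465·132.0 − 8.86) / (137.0 − 4.0465·25.2)
α = (534.1 − 8.86) / (137.0 − 102) = 525.3/35.03 = 15

15.0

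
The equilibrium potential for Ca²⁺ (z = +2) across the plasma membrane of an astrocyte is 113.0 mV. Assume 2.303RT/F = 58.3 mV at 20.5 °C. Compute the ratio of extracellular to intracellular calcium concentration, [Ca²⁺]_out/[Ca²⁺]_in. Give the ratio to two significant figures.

log₁₀([out]/[in]) = E·z/(58.3) = 113.0 × 2 / 58.3 = 3.8765
[out]/[in] = 10^(3.8765) = 7525

7500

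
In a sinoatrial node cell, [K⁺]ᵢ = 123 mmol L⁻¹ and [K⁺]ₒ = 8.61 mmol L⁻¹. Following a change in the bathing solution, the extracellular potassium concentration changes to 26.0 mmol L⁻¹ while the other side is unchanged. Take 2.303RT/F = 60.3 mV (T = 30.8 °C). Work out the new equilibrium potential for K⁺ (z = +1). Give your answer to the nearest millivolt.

-41 mV

After the shift: [K⁺]_out = 26.0, [K⁺]_in = 123 mmol L⁻¹.
E_new = (60.3/1)·log₁₀(26.0/123) = 60.30 · (-0.6749) = -40.70 mV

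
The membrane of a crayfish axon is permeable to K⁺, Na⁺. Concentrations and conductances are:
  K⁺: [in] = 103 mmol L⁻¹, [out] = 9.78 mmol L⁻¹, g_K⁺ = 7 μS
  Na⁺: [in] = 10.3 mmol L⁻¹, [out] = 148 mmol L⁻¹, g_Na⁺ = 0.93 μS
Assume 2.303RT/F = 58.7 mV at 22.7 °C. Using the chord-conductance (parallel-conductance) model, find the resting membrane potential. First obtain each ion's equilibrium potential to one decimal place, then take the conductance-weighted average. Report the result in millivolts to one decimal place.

E_K⁺ = (58.7/1)·log₁₀(9.78/103) = -60.0 mV
E_Na⁺ = (58.7/1)·log₁₀(148/10.3) = 67.9 mV
Vm = (Σ gᵢEᵢ)/(Σ gᵢ) = (7·-60.0 + 0.93·67.9) / (7 + 0.93)
= -356.85 / 7.93 = -45.00 mV

-45.0 mV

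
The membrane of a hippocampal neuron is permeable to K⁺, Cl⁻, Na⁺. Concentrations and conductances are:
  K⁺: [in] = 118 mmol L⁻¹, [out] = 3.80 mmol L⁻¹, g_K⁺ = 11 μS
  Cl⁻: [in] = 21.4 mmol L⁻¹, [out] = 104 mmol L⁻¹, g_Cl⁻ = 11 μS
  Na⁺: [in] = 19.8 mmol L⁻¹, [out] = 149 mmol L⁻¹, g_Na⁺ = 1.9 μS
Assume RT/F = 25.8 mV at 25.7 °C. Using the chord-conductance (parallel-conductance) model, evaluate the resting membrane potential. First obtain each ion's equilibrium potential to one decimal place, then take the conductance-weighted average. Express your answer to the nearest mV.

E_K⁺ = (25.8/1)·ln(3.80/118) = -88.6 mV
E_Cl⁻ = (25.8/-1)·ln(104/21.4) = -40.8 mV
E_Na⁺ = (25.8/1)·ln(149/19.8) = 52.1 mV
Vm = (Σ gᵢEᵢ)/(Σ gᵢ) = (11·-88.6 + 11·-40.8 + 1.9·52.1) / (11 + 11 + 1.9)
= -1324.41 / 23.9 = -55.41 mV

-55 mV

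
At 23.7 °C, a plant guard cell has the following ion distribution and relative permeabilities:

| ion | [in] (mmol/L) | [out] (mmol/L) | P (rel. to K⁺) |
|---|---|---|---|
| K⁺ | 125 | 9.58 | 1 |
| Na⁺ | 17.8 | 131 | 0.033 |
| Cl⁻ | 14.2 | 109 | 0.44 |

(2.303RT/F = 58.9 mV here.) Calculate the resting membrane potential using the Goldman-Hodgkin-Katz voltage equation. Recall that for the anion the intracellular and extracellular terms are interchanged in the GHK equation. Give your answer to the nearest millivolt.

-55 mV

Vm = 58.9 · log₁₀[(Σ P·[cation]ₒ + Σ P·[anion]ᵢ) / (Σ P·[cation]ᵢ + Σ P·[anion]ₒ)]
Numerator = 1×9.58 + 0.033×131 + 0.44×14.2 = 20.15
Denominator = 1×125 + 0.033×17.8 + 0.44×109 = 173.5
Vm = 58.9 · log₁₀(0.11611) = 58.9 × (-0.9351) = -55.08 mV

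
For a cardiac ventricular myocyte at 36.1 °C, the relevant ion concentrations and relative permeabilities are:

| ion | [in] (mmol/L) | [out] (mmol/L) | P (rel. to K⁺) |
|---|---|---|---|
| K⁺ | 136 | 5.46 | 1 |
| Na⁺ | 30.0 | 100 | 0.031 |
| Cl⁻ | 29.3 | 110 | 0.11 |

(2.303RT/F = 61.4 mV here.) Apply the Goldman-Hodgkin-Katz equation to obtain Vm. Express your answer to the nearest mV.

-68 mV

Vm = 61.4 · log₁₀[(Σ P·[cation]ₒ + Σ P·[anion]ᵢ) / (Σ P·[cation]ᵢ + Σ P·[anion]ₒ)]
Numerator = 1×5.46 + 0.031×100 + 0.11×29.3 = 11.78
Denominator = 1×136 + 0.031×30.0 + 0.11×110 = 149
Vm = 61.4 · log₁₀(0.079065) = 61.4 × (-1.1020) = -67.66 mV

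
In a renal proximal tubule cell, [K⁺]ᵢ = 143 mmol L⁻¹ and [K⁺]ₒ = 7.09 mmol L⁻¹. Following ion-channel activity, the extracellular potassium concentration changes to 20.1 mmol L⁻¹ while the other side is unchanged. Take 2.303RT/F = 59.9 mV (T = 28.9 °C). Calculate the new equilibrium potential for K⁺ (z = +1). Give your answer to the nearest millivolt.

After the shift: [K⁺]_out = 20.1, [K⁺]_in = 143 mmol L⁻¹.
E_new = (59.9/1)·log₁₀(20.1/143) = 59.90 · (-0.8521) = -51.04 mV

-51 mV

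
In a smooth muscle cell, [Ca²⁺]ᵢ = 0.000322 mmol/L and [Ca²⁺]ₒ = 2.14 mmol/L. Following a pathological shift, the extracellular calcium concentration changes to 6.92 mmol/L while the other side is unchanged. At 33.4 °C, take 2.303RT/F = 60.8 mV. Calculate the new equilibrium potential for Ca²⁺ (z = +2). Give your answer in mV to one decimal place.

131.7 mV

After the shift: [Ca²⁺]_out = 6.92, [Ca²⁺]_in = 0.000322 mmol/L.
E_new = (60.8/2)·log₁₀(6.92/0.000322) = 30.40 · (4.3323) = 131.70 mV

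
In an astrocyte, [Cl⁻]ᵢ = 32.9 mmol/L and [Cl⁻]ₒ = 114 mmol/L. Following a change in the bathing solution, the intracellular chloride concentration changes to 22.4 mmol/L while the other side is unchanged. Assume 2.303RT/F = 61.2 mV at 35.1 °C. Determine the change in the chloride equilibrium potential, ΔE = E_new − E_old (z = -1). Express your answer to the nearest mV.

E_old = (61.2/-1)·log₁₀(114/32.9) = -33.03 mV
E_new = (61.2/-1)·log₁₀(114/22.4) = -43.25 mV
ΔE = -43.25 − (-33.03) = -10.22 mV

-10 mV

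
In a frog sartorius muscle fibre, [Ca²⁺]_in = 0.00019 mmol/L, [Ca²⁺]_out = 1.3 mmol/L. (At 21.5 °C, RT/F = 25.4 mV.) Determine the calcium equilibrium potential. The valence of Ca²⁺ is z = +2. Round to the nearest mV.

E = (25.4/z) · ln([Ca²⁺]_out/[Ca²⁺]_in) with z = +2.
= (25.4/2) · ln(1.3/0.00019) = 12.70 · ln(6842)
= 12.70 · (8.8309) = 112.15 mV

112 mV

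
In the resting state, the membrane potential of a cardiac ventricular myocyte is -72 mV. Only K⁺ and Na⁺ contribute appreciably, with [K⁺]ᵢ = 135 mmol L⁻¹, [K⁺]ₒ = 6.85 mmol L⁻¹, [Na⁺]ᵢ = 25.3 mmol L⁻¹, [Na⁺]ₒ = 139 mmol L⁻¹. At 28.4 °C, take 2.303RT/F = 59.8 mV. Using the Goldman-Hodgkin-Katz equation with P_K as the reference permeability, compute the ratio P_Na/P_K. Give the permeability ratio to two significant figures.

Let α = P_Na/P_K. GHK: Vm = 59.8·log₁₀[(Kₒ + α·Naₒ)/(Kᵢ + α·Naᵢ)].
10^(Vm/59.8) = 10^(-72.0/59.8) = 0.062515
So 0.062515·(Kᵢ + α·Naᵢ) = Kₒ + α·Naₒ → α = (0.062515·135.0 − 6.85) / (139.0 − 0.062515·25.3)
α = (8.44 − 6.85) / (139.0 − 1.582) = 1.59/137.4 = 0.01157

0.012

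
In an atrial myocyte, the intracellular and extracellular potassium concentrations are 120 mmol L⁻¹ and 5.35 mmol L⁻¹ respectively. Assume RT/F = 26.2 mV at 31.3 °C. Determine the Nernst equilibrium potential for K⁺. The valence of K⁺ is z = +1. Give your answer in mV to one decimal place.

-81.5 mV

E = (26.2/z) · ln([K⁺]_out/[K⁺]_in) with z = +1.
= (26.2/1) · ln(5.35/120) = 26.20 · ln(0.04458)
= 26.20 · (-3.1104) = -81.49 mV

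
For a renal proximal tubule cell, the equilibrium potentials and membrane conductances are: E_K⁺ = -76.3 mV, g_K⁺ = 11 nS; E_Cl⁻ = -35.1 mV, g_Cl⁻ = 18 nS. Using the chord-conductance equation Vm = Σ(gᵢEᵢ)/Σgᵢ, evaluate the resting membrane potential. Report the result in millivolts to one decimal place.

-50.7 mV

Σ gᵢEᵢ = 11·(-76.3) + 18·(-35.1) = -1471.10
Σ gᵢ = 11 + 18 = 29
Vm = -1471.10 / 29 = -50.73 mV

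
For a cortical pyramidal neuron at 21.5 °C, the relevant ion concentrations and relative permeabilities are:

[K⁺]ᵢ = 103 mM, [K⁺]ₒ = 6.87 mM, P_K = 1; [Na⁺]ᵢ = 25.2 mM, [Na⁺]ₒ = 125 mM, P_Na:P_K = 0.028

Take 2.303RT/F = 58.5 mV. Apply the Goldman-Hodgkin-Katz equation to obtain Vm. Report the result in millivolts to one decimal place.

-58.5 mV

Vm = 58.5 · log₁₀[(Σ P·[cation]ₒ + Σ P·[anion]ᵢ) / (Σ P·[cation]ᵢ + Σ P·[anion]ₒ)]
Numerator = 1×6.87 + 0.028×125 = 10.37
Denominator = 1×103 + 0.028×25.2 = 103.7
Vm = 58.5 · log₁₀(0.099995) = 58.5 × (-1.0000) = -58.50 mV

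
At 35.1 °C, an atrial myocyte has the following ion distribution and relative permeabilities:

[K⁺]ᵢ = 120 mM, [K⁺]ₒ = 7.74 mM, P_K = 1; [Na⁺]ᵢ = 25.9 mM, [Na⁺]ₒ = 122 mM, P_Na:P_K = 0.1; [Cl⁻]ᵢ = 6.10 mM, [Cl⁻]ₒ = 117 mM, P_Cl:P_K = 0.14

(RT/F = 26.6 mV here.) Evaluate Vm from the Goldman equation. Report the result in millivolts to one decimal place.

Vm = 26.6 · ln[(Σ P·[cation]ₒ + Σ P·[anion]ᵢ) / (Σ P·[cation]ᵢ + Σ P·[anion]ₒ)]
Numerator = 1×7.74 + 0.1×122 + 0.14×6.10 = 20.79
Denominator = 1×120 + 0.1×25.9 + 0.14×117 = 139
Vm = 26.6 · ln(0.14963) = 26.6 × (-1.8996) = -50.53 mV

-50.5 mV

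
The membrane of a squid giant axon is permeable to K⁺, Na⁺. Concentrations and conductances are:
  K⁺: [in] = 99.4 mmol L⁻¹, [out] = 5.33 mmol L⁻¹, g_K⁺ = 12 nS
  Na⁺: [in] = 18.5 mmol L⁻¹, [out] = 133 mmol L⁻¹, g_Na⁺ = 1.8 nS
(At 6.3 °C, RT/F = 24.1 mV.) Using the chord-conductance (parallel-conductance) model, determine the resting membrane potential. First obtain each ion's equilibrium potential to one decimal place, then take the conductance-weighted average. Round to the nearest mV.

-55 mV

E_K⁺ = (24.1/1)·ln(5.33/99.4) = -70.5 mV
E_Na⁺ = (24.1/1)·ln(133/18.5) = 47.5 mV
Vm = (Σ gᵢEᵢ)/(Σ gᵢ) = (12·-70.5 + 1.8·47.5) / (12 + 1.8)
= -760.50 / 13.8 = -55.11 mV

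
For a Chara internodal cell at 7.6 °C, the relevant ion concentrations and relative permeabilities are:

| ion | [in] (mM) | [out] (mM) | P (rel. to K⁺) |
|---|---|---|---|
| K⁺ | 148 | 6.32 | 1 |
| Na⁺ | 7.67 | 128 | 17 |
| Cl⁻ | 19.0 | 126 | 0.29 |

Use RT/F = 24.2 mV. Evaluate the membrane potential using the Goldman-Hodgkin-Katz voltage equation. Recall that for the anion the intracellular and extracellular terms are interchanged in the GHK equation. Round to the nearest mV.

Vm = 24.2 · ln[(Σ P·[cation]ₒ + Σ P·[anion]ᵢ) / (Σ P·[cation]ᵢ + Σ P·[anion]ₒ)]
Numerator = 1×6.32 + 17×128 + 0.29×19.0 = 2188
Denominator = 1×148 + 17×7.67 + 0.29×126 = 314.9
Vm = 24.2 · ln(6.947) = 24.2 × (1.9383) = 46.91 mV

47 mV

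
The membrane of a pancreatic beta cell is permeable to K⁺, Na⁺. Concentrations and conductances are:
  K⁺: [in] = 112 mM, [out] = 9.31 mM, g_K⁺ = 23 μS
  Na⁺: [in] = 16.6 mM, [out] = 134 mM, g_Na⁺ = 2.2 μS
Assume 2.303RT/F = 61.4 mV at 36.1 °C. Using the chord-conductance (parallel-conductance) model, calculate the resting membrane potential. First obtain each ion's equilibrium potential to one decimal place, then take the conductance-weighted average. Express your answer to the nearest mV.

-56 mV

E_K⁺ = (61.4/1)·log₁₀(9.31/112) = -66.3 mV
E_Na⁺ = (61.4/1)·log₁₀(134/16.6) = 55.7 mV
Vm = (Σ gᵢEᵢ)/(Σ gᵢ) = (23·-66.3 + 2.2·55.7) / (23 + 2.2)
= -1402.36 / 25.2 = -55.65 mV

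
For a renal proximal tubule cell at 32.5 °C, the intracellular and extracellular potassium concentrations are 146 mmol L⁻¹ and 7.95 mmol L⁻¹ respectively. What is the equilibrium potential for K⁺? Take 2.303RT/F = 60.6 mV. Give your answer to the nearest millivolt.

-77 mV

E = (60.6/z) · log₁₀([K⁺]_out/[K⁺]_in) with z = +1.
= (60.6/1) · log₁₀(7.95/146) = 60.60 · log₁₀(0.05445)
= 60.60 · (-1.2640) = -76.60 mV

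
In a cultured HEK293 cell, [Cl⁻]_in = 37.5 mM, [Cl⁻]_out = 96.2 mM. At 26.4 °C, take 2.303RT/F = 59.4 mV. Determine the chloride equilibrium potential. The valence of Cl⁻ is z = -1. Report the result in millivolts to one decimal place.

-24.3 mV

E = (59.4/z) · log₁₀([Cl⁻]_out/[Cl⁻]_in) with z = -1.
For an anion, dividing by z = -1 reverses the sign.
= (59.4/-1) · log₁₀(96.2/37.5) = -59.40 · log₁₀(2.565)
= -59.40 · (0.4091) = -24.30 mV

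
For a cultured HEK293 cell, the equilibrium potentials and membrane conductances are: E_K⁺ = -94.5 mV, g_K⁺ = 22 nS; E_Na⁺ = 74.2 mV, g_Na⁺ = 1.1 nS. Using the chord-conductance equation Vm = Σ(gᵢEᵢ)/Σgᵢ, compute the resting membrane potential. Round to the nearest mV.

Σ gᵢEᵢ = 22·(-94.5) + 1.1·(74.2) = -1997.38
Σ gᵢ = 22 + 1.1 = 23.1
Vm = -1997.38 / 23.1 = -86.47 mV

-86 mV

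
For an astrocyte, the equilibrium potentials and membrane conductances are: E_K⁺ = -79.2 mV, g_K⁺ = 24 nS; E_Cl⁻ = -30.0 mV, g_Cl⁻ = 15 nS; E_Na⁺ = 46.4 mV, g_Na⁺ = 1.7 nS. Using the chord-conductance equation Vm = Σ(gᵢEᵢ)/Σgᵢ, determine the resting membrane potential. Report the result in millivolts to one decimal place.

Σ gᵢEᵢ = 24·(-79.2) + 15·(-30.0) + 1.7·(46.4) = -2271.92
Σ gᵢ = 24 + 15 + 1.7 = 40.7
Vm = -2271.92 / 40.7 = -55.82 mV

-55.8 mV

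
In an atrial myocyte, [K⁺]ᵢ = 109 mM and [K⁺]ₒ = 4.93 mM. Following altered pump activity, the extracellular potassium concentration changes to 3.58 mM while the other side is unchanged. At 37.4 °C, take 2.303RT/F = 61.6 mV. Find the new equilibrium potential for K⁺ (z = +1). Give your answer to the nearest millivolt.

-91 mV

After the shift: [K⁺]_out = 3.58, [K⁺]_in = 109 mM.
E_new = (61.6/1)·log₁₀(3.58/109) = 61.60 · (-1.4835) = -91.39 mV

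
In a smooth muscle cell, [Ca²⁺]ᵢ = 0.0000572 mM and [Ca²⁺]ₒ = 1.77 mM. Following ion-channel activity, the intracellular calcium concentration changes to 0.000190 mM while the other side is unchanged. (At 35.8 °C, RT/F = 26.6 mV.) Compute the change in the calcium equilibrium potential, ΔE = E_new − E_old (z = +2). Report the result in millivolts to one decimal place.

-16.0 mV

E_old = (26.6/2)·ln(1.77/0.0000572) = 137.52 mV
E_new = (26.6/2)·ln(1.77/0.000190) = 121.55 mV
ΔE = 121.55 − (137.52) = -15.97 mV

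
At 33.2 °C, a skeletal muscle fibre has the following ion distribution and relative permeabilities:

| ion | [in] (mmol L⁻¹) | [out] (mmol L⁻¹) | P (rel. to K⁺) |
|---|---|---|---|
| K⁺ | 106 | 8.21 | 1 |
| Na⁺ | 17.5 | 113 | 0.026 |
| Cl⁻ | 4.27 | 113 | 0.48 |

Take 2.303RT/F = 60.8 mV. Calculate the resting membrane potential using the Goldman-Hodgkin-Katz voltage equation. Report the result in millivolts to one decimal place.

-66.0 mV

Vm = 60.8 · log₁₀[(Σ P·[cation]ₒ + Σ P·[anion]ᵢ) / (Σ P·[cation]ᵢ + Σ P·[anion]ₒ)]
Numerator = 1×8.21 + 0.026×113 + 0.48×4.27 = 13.2
Denominator = 1×106 + 0.026×17.5 + 0.48×113 = 160.7
Vm = 60.8 · log₁₀(0.082128) = 60.8 × (-1.0855) = -66.00 mV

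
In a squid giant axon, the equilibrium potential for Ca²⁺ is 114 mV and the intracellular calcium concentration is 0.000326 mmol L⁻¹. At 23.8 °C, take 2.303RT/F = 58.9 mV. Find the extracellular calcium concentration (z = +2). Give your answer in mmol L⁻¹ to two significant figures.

Nernst: E = (58.9/2) · log₁₀([out]/[in]), so log₁₀([out]/[in]) = 114.0 × 2 / 58.9 = 3.8710.
[out]/[in] = 10^(3.8710) = 7430.
[out] = 7430 × 0.000326 = 2.422 mmol L⁻¹.

2.4 mmol L⁻¹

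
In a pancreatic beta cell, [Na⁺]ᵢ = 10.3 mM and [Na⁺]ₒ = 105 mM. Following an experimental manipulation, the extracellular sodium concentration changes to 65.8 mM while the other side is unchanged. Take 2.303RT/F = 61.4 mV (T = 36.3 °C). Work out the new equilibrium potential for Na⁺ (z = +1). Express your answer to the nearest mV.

49 mV

After the shift: [Na⁺]_out = 65.8, [Na⁺]_in = 10.3 mM.
E_new = (61.4/1)·log₁₀(65.8/10.3) = 61.40 · (0.8054) = 49.45 mV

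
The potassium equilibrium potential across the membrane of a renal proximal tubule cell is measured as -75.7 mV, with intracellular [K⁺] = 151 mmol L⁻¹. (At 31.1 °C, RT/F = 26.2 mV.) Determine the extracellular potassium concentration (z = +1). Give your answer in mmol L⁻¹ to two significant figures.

8.4 mmol L⁻¹

Nernst: E = (26.2/1) · ln([out]/[in]), so ln([out]/[in]) = -75.7 × 1 / 26.2 = -2.8893.
[out]/[in] = e^(-2.8893) = 0.05561.
[out] = 0.05561 × 151 = 8.398 mmol L⁻¹.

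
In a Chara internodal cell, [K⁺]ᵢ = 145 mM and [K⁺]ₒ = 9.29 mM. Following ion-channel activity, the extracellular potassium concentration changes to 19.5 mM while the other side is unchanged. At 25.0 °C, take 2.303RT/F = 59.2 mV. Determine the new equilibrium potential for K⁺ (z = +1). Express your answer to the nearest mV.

After the shift: [K⁺]_out = 19.5, [K⁺]_in = 145 mM.
E_new = (59.2/1)·log₁₀(19.5/145) = 59.20 · (-0.8713) = -51.58 mV

-52 mV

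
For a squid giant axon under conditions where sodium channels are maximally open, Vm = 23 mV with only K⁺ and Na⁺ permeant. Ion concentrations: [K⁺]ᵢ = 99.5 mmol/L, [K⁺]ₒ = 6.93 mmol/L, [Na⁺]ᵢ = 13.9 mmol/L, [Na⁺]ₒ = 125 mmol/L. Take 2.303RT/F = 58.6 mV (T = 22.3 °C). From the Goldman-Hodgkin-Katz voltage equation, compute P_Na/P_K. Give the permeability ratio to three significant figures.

2.63

Let α = P_Na/P_K. GHK: Vm = 58.6·log₁₀[(Kₒ + α·Naₒ)/(Kᵢ + α·Naᵢ)].
10^(Vm/58.6) = 10^(23.0/58.6) = 2.4688
So 2.4688·(Kᵢ + α·Naᵢ) = Kₒ + α·Naₒ → α = (2.4688·99.5 − 6.93) / (125.0 − 2.4688·13.9)
α = (245.6 − 6.93) / (125.0 − 34.32) = 238.7/90.68 = 2.632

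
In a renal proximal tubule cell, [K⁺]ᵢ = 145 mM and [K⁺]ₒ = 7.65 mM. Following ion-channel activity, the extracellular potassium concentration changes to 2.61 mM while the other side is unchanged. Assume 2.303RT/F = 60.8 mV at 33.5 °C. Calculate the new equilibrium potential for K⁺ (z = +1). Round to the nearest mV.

-106 mV

After the shift: [K⁺]_out = 2.61, [K⁺]_in = 145 mM.
E_new = (60.8/1)·log₁₀(2.61/145) = 60.80 · (-1.7447) = -106.08 mV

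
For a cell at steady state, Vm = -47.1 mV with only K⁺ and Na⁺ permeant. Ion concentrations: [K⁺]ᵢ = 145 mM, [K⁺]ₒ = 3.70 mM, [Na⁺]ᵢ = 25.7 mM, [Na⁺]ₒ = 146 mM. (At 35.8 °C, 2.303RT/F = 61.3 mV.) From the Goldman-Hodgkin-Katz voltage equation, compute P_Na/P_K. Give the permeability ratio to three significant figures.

Let α = P_Na/P_K. GHK: Vm = 61.3·log₁₀[(Kₒ + α·Naₒ)/(Kᵢ + α·Naᵢ)].
10^(Vm/61.3) = 10^(-47.1/61.3) = 0.17047
So 0.17047·(Kᵢ + α·Naᵢ) = Kₒ + α·Naₒ → α = (0.17047·145.0 − 3.7) / (146.0 − 0.17047·25.7)
α = (24.72 − 3.7) / (146.0 − 4.381) = 21.02/141.6 = 0.1484

0.148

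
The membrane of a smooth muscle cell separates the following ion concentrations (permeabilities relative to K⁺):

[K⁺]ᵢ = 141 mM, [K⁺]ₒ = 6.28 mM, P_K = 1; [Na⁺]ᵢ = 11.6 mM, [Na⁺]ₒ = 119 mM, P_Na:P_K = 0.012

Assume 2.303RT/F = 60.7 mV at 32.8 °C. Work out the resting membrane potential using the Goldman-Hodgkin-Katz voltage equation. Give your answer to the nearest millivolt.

-77 mV

Vm = 60.7 · log₁₀[(Σ P·[cation]ₒ + Σ P·[anion]ᵢ) / (Σ P·[cation]ᵢ + Σ P·[anion]ₒ)]
Numerator = 1×6.28 + 0.012×119 = 7.708
Denominator = 1×141 + 0.012×11.6 = 141.1
Vm = 60.7 · log₁₀(0.054613) = 60.7 × (-1.2627) = -76.65 mV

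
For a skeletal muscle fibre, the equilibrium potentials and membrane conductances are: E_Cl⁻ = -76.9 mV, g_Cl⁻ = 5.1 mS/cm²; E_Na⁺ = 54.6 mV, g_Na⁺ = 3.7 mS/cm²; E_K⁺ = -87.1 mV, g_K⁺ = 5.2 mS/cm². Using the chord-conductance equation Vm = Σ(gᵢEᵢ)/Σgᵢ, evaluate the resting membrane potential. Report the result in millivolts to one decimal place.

Σ gᵢEᵢ = 5.1·(-76.9) + 3.7·(54.6) + 5.2·(-87.1) = -643.09
Σ gᵢ = 5.1 + 3.7 + 5.2 = 14
Vm = -643.09 / 14 = -45.93 mV

-45.9 mV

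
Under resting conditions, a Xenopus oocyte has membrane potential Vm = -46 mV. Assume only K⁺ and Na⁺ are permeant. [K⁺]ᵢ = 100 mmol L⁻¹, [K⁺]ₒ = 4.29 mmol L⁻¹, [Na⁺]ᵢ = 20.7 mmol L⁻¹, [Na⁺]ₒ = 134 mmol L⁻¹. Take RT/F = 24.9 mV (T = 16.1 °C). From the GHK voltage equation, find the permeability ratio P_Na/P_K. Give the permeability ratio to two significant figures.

0.088

Let α = P_Na/P_K. GHK: Vm = 24.9·ln[(Kₒ + α·Naₒ)/(Kᵢ + α·Naᵢ)].
e^(Vm/24.9) = e^(-46.0/24.9) = 0.15765
So 0.15765·(Kᵢ + α·Naᵢ) = Kₒ + α·Naₒ → α = (0.15765·100.0 − 4.29) / (134.0 − 0.15765·20.7)
α = (15.76 − 4.29) / (134.0 − 3.263) = 11.47/130.7 = 0.08777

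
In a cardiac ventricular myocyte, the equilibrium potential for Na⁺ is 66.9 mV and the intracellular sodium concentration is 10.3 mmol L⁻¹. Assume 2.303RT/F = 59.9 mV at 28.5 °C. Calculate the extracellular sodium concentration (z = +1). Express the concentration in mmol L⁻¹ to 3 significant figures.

Nernst: E = (59.9/1) · log₁₀([out]/[in]), so log₁₀([out]/[in]) = 66.9 × 1 / 59.9 = 1.1169.
[out]/[in] = 10^(1.1169) = 13.09.
[out] = 13.09 × 10.3 = 134.8 mmol L⁻¹.

135 mmol L⁻¹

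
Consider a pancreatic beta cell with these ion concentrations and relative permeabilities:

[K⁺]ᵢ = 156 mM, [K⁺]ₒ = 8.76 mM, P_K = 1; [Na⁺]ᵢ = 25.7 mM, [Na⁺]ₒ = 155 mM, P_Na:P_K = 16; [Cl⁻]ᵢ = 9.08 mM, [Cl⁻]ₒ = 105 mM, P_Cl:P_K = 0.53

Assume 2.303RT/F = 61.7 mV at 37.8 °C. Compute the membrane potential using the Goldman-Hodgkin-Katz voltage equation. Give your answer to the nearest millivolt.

37 mV

Vm = 61.7 · log₁₀[(Σ P·[cation]ₒ + Σ P·[anion]ᵢ) / (Σ P·[cation]ᵢ + Σ P·[anion]ₒ)]
Numerator = 1×8.76 + 16×155 + 0.53×9.08 = 2494
Denominator = 1×156 + 16×25.7 + 0.53×105 = 622.9
Vm = 61.7 · log₁₀(4.0035) = 61.7 × (0.6024) = 37.17 mV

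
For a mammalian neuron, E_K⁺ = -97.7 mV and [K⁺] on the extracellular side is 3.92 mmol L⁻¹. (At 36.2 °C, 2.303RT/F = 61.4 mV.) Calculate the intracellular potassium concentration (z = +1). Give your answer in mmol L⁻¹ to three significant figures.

Nernst: E = (61.4/1) · log₁₀([out]/[in]), so log₁₀([out]/[in]) = -97.7 × 1 / 61.4 = -1.5912.
[out]/[in] = 10^(-1.5912) = 0.02563.
[in] = 3.92 / 0.02563 = 152.9 mmol L⁻¹.

153 mmol L⁻¹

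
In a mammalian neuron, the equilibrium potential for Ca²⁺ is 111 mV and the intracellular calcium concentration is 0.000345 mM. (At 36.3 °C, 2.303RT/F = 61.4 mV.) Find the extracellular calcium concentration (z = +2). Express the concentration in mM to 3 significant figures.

Nernst: E = (61.4/2) · log₁₀([out]/[in]), so log₁₀([out]/[in]) = 111.0 × 2 / 61.4 = 3.6156.
[out]/[in] = 10^(3.6156) = 4127.
[out] = 4127 × 0.000345 = 1.424 mM.

1.42 mM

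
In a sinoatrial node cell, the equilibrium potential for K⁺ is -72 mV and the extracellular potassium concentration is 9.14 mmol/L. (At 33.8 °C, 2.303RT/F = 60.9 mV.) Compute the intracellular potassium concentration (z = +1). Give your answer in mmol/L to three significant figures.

139 mmol/L

Nernst: E = (60.9/1) · log₁₀([out]/[in]), so log₁₀([out]/[in]) = -72.0 × 1 / 60.9 = -1.1823.
[out]/[in] = 10^(-1.1823) = 0.06573.
[in] = 9.14 / 0.06573 = 139.1 mmol/L.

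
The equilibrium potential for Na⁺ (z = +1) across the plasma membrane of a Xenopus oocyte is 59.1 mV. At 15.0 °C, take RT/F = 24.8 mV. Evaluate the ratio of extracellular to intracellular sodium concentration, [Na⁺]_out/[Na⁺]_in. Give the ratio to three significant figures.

10.8

ln([out]/[in]) = E·z/(24.8) = 59.1 × 1 / 24.8 = 2.3831
[out]/[in] = e^(2.3831) = 10.84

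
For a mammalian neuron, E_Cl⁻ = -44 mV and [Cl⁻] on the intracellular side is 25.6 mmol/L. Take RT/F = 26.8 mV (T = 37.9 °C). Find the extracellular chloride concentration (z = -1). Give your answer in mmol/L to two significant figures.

Nernst: E = (26.8/-1) · ln([out]/[in]), so ln([out]/[in]) = -44.0 × -1 / 26.8 = 1.6418.
[out]/[in] = e^(1.6418) = 5.164.
[out] = 5.164 × 25.6 = 132.2 mmol/L.

130 mmol/L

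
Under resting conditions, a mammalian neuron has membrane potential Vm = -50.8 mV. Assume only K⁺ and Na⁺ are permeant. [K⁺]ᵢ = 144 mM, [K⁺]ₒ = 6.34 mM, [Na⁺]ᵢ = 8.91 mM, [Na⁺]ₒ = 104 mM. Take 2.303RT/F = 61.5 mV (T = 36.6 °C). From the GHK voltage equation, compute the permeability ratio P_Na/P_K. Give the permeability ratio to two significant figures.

Let α = P_Na/P_K. GHK: Vm = 61.5·log₁₀[(Kₒ + α·Naₒ)/(Kᵢ + α·Naᵢ)].
10^(Vm/61.5) = 10^(-50.8/61.5) = 0.14927
So 0.14927·(Kᵢ + α·Naᵢ) = Kₒ + α·Naₒ → α = (0.14927·144.0 − 6.34) / (104.0 − 0.14927·8.91)
α = (21.5 − 6.34) / (104.0 − 1.33) = 15.16/102.7 = 0.1476

0.15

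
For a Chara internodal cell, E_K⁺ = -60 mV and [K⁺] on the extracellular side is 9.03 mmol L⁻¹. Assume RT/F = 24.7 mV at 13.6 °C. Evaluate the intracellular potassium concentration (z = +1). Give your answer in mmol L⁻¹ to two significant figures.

100 mmol L⁻¹

Nernst: E = (24.7/1) · ln([out]/[in]), so ln([out]/[in]) = -60.0 × 1 / 24.7 = -2.4291.
[out]/[in] = e^(-2.4291) = 0.08811.
[in] = 9.03 / 0.08811 = 102.5 mmol L⁻¹.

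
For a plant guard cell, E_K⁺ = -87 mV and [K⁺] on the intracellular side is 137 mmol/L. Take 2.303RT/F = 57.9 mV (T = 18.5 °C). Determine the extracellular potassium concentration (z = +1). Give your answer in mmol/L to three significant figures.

Nernst: E = (57.9/1) · log₁₀([out]/[in]), so log₁₀([out]/[in]) = -87.0 × 1 / 57.9 = -1.5026.
[out]/[in] = 10^(-1.5026) = 0.03143.
[out] = 0.03143 × 137 = 4.307 mmol/L.

4.31 mmol/L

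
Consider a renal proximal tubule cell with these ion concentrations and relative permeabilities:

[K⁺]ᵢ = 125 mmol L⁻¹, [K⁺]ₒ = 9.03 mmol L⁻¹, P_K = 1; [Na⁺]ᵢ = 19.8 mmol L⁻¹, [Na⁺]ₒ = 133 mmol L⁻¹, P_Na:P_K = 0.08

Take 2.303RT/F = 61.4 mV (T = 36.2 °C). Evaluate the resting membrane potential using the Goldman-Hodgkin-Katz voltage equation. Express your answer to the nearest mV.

-50 mV

Vm = 61.4 · log₁₀[(Σ P·[cation]ₒ + Σ P·[anion]ᵢ) / (Σ P·[cation]ᵢ + Σ P·[anion]ₒ)]
Numerator = 1×9.03 + 0.08×133 = 19.67
Denominator = 1×125 + 0.08×19.8 = 126.6
Vm = 61.4 · log₁₀(0.15539) = 61.4 × (-0.8086) = -49.65 mV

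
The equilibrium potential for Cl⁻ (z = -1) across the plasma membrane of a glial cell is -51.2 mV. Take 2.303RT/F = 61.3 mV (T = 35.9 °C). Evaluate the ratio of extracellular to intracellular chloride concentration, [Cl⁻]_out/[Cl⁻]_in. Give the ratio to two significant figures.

6.8

log₁₀([out]/[in]) = E·z/(61.3) = -51.2 × -1 / 61.3 = 0.8352
[out]/[in] = 10^(0.8352) = 6.843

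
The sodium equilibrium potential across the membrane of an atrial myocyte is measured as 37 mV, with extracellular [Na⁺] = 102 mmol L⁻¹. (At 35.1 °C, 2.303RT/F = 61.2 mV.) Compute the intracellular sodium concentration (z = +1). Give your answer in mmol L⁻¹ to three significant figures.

Nernst: E = (61.2/1) · log₁₀([out]/[in]), so log₁₀([out]/[in]) = 37.0 × 1 / 61.2 = 0.6046.
[out]/[in] = 10^(0.6046) = 4.023.
[in] = 102 / 4.023 = 25.35 mmol L⁻¹.

25.4 mmol L⁻¹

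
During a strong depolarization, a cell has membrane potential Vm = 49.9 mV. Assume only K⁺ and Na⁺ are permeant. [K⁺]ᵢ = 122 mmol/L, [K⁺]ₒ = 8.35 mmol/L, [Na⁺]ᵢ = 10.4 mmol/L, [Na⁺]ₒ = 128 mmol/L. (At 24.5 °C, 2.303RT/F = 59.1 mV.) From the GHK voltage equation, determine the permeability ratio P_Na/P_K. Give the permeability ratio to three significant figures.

15.3

Let α = P_Na/P_K. GHK: Vm = 59.1·log₁₀[(Kₒ + α·Naₒ)/(Kᵢ + α·Naᵢ)].
10^(Vm/59.1) = 10^(49.9/59.1) = 6.9877
So 6.9877·(Kᵢ + α·Naᵢ) = Kₒ + α·Naₒ → α = (6.9877·122.0 − 8.35) / (128.0 − 6.9877·10.4)
α = (852.5 − 8.35) / (128.0 − 72.67) = 844.1/55.33 = 15.26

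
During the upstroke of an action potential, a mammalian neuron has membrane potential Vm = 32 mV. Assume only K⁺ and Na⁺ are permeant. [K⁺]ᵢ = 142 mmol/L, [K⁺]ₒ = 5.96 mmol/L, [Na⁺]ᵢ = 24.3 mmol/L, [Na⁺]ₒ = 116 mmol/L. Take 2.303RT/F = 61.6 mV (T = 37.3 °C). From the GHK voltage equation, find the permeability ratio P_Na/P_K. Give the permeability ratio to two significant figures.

Let α = P_Na/P_K. GHK: Vm = 61.6·log₁₀[(Kₒ + α·Naₒ)/(Kᵢ + α·Naᵢ)].
10^(Vm/61.6) = 10^(32.0/61.6) = 3.3074
So 3.3074·(Kᵢ + α·Naᵢ) = Kₒ + α·Naₒ → α = (3.3074·142.0 − 5.96) / (116.0 − 3.3074·24.3)
α = (469.6 − 5.96) / (116.0 − 80.37) = 463.7/35.63 = 13.01

13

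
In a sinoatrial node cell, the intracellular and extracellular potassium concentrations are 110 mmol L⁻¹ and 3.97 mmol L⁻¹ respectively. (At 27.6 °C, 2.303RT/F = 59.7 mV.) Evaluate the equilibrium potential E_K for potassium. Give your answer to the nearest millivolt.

-86 mV

E = (59.7/z) · log₁₀([K⁺]_out/[K⁺]_in) with z = +1.
= (59.7/1) · log₁₀(3.97/110) = 59.70 · log₁₀(0.03609)
= 59.70 · (-1.4426) = -86.12 mV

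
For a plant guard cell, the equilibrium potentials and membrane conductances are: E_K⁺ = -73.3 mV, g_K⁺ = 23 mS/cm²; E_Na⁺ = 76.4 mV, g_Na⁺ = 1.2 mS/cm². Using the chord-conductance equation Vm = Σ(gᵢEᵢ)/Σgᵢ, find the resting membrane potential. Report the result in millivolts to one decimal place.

Σ gᵢEᵢ = 23·(-73.3) + 1.2·(76.4) = -1594.22
Σ gᵢ = 23 + 1.2 = 24.2
Vm = -1594.22 / 24.2 = -65.88 mV

-65.9 mV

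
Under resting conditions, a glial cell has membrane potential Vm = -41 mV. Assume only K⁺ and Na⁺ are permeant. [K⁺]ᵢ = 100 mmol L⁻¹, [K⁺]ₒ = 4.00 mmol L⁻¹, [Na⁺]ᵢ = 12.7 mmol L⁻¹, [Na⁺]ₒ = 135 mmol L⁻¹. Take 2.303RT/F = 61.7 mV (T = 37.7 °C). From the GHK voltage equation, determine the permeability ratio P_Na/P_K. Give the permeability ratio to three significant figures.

0.133

Let α = P_Na/P_K. GHK: Vm = 61.7·log₁₀[(Kₒ + α·Naₒ)/(Kᵢ + α·Naᵢ)].
10^(Vm/61.7) = 10^(-41.0/61.7) = 0.21652
So 0.21652·(Kᵢ + α·Naᵢ) = Kₒ + α·Naₒ → α = (0.21652·100.0 − 4.0) / (135.0 − 0.21652·12.7)
α = (21.65 − 4.0) / (135.0 − 2.75) = 17.65/132.3 = 0.1335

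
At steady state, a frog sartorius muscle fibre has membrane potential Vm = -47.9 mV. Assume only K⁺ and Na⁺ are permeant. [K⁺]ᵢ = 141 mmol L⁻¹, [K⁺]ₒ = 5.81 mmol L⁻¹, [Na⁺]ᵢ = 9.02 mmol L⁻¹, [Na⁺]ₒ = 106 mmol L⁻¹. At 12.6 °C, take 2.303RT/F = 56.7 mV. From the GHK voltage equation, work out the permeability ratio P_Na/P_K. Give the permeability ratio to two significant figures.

0.14

Let α = P_Na/P_K. GHK: Vm = 56.7·log₁₀[(Kₒ + α·Naₒ)/(Kᵢ + α·Naᵢ)].
10^(Vm/56.7) = 10^(-47.9/56.7) = 0.14296
So 0.14296·(Kᵢ + α·Naᵢ) = Kₒ + α·Naₒ → α = (0.14296·141.0 − 5.81) / (106.0 − 0.14296·9.02)
α = (20.16 − 5.81) / (106.0 − 1.289) = 14.35/104.7 = 0.137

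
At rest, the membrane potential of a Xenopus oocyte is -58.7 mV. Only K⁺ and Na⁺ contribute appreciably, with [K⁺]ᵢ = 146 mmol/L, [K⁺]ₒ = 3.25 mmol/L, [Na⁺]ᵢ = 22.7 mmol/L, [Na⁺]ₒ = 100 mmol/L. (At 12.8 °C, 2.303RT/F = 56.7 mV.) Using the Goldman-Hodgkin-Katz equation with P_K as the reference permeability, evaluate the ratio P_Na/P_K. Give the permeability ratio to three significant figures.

0.104

Let α = P_Na/P_K. GHK: Vm = 56.7·log₁₀[(Kₒ + α·Naₒ)/(Kᵢ + α·Naᵢ)].
10^(Vm/56.7) = 10^(-58.7/56.7) = 0.092199
So 0.092199·(Kᵢ + α·Naᵢ) = Kₒ + α·Naₒ → α = (0.092199·146.0 − 3.25) / (100.0 − 0.092199·22.7)
α = (13.46 − 3.25) / (100.0 − 2.093) = 10.21/97.91 = 0.1043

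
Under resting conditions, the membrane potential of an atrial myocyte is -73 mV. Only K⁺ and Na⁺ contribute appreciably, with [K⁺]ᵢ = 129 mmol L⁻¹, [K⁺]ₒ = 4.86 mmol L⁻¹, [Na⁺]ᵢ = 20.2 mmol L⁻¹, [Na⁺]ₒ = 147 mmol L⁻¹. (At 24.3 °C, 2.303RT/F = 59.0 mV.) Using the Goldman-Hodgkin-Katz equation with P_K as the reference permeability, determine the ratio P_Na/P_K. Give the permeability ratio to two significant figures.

Let α = P_Na/P_K. GHK: Vm = 59.0·log₁₀[(Kₒ + α·Naₒ)/(Kᵢ + α·Naᵢ)].
10^(Vm/59.0) = 10^(-73.0/59.0) = 0.057904
So 0.057904·(Kᵢ + α·Naᵢ) = Kₒ + α·Naₒ → α = (0.057904·129.0 − 4.86) / (147.0 − 0.057904·20.2)
α = (7.47 − 4.86) / (147.0 − 1.17) = 2.61/145.8 = 0.0179

0.018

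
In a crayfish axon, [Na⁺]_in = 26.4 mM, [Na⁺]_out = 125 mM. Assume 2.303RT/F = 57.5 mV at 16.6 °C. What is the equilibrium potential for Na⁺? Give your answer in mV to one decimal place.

E = (57.5/z) · log₁₀([Na⁺]_out/[Na⁺]_in) with z = +1.
= (57.5/1) · log₁₀(125/26.4) = 57.50 · log₁₀(4.735)
= 57.50 · (0.6753) = 38.83 mV

38.8 mV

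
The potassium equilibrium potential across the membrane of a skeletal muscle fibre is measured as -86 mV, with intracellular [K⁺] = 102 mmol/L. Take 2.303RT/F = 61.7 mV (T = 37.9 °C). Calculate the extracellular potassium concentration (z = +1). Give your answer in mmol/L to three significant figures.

4.12 mmol/L

Nernst: E = (61.7/1) · log₁₀([out]/[in]), so log₁₀([out]/[in]) = -86.0 × 1 / 61.7 = -1.3938.
[out]/[in] = 10^(-1.3938) = 0.04038.
[out] = 0.04038 × 102 = 4.119 mmol/L.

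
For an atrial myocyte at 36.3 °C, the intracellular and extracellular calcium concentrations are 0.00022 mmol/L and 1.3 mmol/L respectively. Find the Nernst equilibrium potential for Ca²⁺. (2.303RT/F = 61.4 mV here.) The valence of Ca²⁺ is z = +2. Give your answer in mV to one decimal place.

E = (61.4/z) · log₁₀([Ca²⁺]_out/[Ca²⁺]_in) with z = +2.
= (61.4/2) · log₁₀(1.3/0.00022) = 30.70 · log₁₀(5909)
= 30.70 · (3.7715) = 115.79 mV

115.8 mV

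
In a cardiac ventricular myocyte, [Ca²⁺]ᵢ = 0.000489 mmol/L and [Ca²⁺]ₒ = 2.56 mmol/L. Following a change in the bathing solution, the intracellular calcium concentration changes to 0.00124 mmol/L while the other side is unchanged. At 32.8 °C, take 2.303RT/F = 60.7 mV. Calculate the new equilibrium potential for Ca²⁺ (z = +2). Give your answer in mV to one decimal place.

After the shift: [Ca²⁺]_out = 2.56, [Ca²⁺]_in = 0.00124 mmol/L.
E_new = (60.7/2)·log₁₀(2.56/0.00124) = 30.35 · (3.3148) = 100.60 mV

100.6 mV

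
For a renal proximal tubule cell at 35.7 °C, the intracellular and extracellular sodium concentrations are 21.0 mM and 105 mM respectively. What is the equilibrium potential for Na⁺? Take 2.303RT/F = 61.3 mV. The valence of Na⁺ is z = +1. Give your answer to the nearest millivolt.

E = (61.3/z) · log₁₀([Na⁺]_out/[Na⁺]_in) with z = +1.
= (61.3/1) · log₁₀(105/21.0) = 61.30 · log₁₀(5)
= 61.30 · (0.6990) = 42.85 mV

43 mV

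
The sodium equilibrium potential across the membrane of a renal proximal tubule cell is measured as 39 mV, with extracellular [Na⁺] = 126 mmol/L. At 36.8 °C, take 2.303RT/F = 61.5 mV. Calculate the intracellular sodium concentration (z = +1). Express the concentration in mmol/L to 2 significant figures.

29 mmol/L

Nernst: E = (61.5/1) · log₁₀([out]/[in]), so log₁₀([out]/[in]) = 39.0 × 1 / 61.5 = 0.6341.
[out]/[in] = 10^(0.6341) = 4.307.
[in] = 126 / 4.307 = 29.26 mmol/L.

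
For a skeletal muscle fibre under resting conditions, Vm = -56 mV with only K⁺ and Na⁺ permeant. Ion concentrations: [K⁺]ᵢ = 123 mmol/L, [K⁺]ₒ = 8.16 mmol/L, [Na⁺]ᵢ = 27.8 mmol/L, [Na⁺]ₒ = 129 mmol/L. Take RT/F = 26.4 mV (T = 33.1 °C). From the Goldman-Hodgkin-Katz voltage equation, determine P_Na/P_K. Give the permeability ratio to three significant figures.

0.0524

Let α = P_Na/P_K. GHK: Vm = 26.4·ln[(Kₒ + α·Naₒ)/(Kᵢ + α·Naᵢ)].
e^(Vm/26.4) = e^(-56.0/26.4) = 0.11989
So 0.11989·(Kᵢ + α·Naᵢ) = Kₒ + α·Naₒ → α = (0.11989·123.0 − 8.16) / (129.0 − 0.11989·27.8)
α = (14.75 − 8.16) / (129.0 − 3.333) = 6.586/125.7 = 0.05241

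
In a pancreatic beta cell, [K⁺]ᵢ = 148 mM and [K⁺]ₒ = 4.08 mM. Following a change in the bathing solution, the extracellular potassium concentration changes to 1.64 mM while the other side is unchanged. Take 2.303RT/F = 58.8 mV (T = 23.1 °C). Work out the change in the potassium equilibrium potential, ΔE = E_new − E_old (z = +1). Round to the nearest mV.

E_old = (58.8/1)·log₁₀(4.08/148) = -91.70 mV
E_new = (58.8/1)·log₁₀(1.64/148) = -114.98 mV
ΔE = -114.98 − (-91.70) = -23.27 mV

-23 mV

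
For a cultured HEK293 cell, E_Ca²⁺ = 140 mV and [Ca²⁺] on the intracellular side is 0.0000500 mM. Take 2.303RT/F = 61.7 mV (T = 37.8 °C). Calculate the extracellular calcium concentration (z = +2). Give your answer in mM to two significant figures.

1.7 mM

Nernst: E = (61.7/2) · log₁₀([out]/[in]), so log₁₀([out]/[in]) = 140.0 × 2 / 61.7 = 4.5381.
[out]/[in] = 10^(4.5381) = 3.452e+04.
[out] = 3.452e+04 × 0.0000500 = 1.726 mM.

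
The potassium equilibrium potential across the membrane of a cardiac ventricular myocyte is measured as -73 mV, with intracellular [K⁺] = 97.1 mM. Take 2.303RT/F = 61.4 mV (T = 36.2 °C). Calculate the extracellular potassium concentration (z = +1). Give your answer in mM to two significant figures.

6.3 mM

Nernst: E = (61.4/1) · log₁₀([out]/[in]), so log₁₀([out]/[in]) = -73.0 × 1 / 61.4 = -1.1889.
[out]/[in] = 10^(-1.1889) = 0.06473.
[out] = 0.06473 × 97.1 = 6.285 mM.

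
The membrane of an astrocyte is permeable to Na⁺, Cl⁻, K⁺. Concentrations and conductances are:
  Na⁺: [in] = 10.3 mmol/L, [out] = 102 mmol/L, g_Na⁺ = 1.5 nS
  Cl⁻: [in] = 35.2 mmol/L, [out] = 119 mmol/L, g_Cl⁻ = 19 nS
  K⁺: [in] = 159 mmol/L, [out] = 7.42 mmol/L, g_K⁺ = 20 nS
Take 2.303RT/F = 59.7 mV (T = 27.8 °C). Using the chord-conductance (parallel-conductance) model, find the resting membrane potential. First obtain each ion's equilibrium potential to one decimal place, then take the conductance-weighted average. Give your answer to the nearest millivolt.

-52 mV

E_Na⁺ = (59.7/1)·log₁₀(102/10.3) = 59.4 mV
E_Cl⁻ = (59.7/-1)·log₁₀(119/35.2) = -31.6 mV
E_K⁺ = (59.7/1)·log₁₀(7.42/159) = -79.5 mV
Vm = (Σ gᵢEᵢ)/(Σ gᵢ) = (1.5·59.4 + 19·-31.6 + 20·-79.5) / (1.5 + 19 + 20)
= -2101.30 / 40.5 = -51.88 mV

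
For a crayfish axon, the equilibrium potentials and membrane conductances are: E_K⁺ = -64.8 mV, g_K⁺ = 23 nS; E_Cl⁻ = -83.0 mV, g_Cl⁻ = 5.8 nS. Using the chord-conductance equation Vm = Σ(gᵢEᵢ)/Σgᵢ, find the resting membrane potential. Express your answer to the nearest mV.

-68 mV

Σ gᵢEᵢ = 23·(-64.8) + 5.8·(-83.0) = -1971.80
Σ gᵢ = 23 + 5.8 = 28.8
Vm = -1971.80 / 28.8 = -68.47 mV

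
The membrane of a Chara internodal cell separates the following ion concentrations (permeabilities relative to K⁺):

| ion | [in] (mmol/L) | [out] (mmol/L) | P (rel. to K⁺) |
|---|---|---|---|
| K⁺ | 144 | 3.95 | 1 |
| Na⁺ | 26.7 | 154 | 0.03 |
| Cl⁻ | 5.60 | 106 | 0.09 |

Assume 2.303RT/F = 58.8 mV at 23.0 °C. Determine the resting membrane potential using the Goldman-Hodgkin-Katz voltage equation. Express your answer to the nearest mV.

Vm = 58.8 · log₁₀[(Σ P·[cation]ₒ + Σ P·[anion]ᵢ) / (Σ P·[cation]ᵢ + Σ P·[anion]ₒ)]
Numerator = 1×3.95 + 0.03×154 + 0.09×5.60 = 9.074
Denominator = 1×144 + 0.03×26.7 + 0.09×106 = 154.3
Vm = 58.8 · log₁₀(0.058792) = 58.8 × (-1.2307) = -72.36 mV

-72 mV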